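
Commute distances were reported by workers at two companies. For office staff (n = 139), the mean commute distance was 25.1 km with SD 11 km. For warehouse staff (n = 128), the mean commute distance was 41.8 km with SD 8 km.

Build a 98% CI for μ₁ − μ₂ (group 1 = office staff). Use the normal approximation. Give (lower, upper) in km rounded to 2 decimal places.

Standard errors of each mean: 11/√139 = 0.9330 and 8/√128 = 0.7071.
SE(x̄₁ − x̄₂) = √(0.9330² + 0.7071²) = 1.1707 for independent samples with unequal variances.
With z* = 2.326, the margin is 2.326 × 1.1707 = 2.7230.
x̄₁ − x̄₂ = 25.1 − 41.8 = -16.7000; the interval is -16.7000 ± 2.7230 = (-19.42, -13.98).

(-19.42, -13.98)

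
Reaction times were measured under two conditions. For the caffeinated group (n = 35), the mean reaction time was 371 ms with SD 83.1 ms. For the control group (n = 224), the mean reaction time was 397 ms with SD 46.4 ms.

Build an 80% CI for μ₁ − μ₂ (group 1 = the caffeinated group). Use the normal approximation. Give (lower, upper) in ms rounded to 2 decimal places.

(-44.44, -7.56)

Standard errors of each mean: 83.1/√35 = 14.0465 and 46.4/√224 = 3.1002.
SE(x̄₁ − x̄₂) = √(14.0465² + 3.1002²) = 14.3846 for independent samples with unequal variances.
With z* = 1.282, the margin is 1.282 × 14.3846 = 18.4411.
x̄₁ − x̄₂ = 371 − 397 = -26.0000; the interval is -26.0000 ± 18.4411 = (-44.44, -7.56).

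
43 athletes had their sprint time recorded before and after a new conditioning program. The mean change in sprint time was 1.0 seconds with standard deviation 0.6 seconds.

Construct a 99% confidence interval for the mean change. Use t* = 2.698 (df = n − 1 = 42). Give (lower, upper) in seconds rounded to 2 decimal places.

This is a matched-pairs design, so SE = s_d/√n = 0.6/√43 = 0.0915.
Margin = 2.698 × 0.0915 = 0.2469; the interval is 1.0 ± 0.2469 = (0.75, 1.25).

(0.75, 1.25)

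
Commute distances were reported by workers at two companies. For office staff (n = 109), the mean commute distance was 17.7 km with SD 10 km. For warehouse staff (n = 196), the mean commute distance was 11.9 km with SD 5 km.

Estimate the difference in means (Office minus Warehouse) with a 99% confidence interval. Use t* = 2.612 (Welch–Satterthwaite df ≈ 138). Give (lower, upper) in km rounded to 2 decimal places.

(3.13, 8.47)

SE₁ = s₁/√n₁ = 10/√109 = 0.9578; SE₂ = 5/√196 = 0.3571.
Independent samples, unequal variances: SE_diff = √(SE₁² + SE₂²) = √(0.91738084 + 0.12752041) = 1.0222.
t* = 2.612, so margin of error = 2.612 × 1.0222 = 2.6700.
Difference in means = 17.7 − 11.9 = 5.8000.
5.8000 ± 2.6700 → (3.13, 8.47).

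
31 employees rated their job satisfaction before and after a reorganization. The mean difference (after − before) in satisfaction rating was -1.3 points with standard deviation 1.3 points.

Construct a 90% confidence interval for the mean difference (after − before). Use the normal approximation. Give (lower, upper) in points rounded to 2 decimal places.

This is a matched-pairs design, so SE = s_d/√n = 1.3/√31 = 0.2335.
Margin = 1.645 × 0.2335 = 0.3841; the interval is -1.3 ± 0.3841 = (-1.68, -0.92).

(-1.68, -0.92)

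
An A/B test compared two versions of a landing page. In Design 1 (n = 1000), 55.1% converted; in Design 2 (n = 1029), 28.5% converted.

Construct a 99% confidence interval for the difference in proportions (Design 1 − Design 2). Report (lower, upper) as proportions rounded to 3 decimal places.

The two standard errors are √(0.5510×0.4490/1000) = 0.01573 and √(0.2850×0.7150/1029) = 0.01407.
Because the samples are independent, SE_diff = √(0.01573² + 0.01407²) = 0.02110.
Using z* = 2.576 for 99%, ME = 2.576 × 0.02110 = 0.05435.
p̂₁ − p̂₂ = 0.2660; interval 0.2660 ± 0.05435 gives (0.212, 0.320).

(0.212, 0.320)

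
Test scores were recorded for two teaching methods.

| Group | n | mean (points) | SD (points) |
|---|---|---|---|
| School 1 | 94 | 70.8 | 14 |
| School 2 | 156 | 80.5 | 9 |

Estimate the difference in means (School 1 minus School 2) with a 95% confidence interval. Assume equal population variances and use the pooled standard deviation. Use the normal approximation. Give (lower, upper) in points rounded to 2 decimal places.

s_p = √[((n₁−1)s₁² + (n₂−1)s₂²)/(n₁+n₂−2)] = √[(93·14² + 155·9²)/248] = 11.1411.
SE = 11.1411·√(1/94 + 1/156) = 1.4547.
With z* = 1.960, margin = 1.960 × 1.4547 = 2.8512.
x̄₁ − x̄₂ = 70.8 − 80.5 = -9.7000; interval -9.7000 ± 2.8512 = (-12.55, -6.85).

(-12.55, -6.85)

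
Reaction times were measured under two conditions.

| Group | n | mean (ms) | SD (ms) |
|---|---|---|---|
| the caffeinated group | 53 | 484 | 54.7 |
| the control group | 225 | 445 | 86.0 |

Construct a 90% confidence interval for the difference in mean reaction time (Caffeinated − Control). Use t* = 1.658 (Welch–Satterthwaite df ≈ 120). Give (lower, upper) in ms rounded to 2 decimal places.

(23.33, 54.67)

SE₁ = s₁/√n₁ = 54.7/√53 = 7.5136; SE₂ = 86.0/√225 = 5.7333.
Independent samples, unequal variances: SE_diff = √(SE₁² + SE₂²) = √(56.45418496 + 32.87072889) = 9.4512.
t* = 1.658, so margin of error = 1.658 × 9.4512 = 15.6701.
Difference in means = 484 − 445 = 39.0000.
39.0000 ± 15.6701 → (23.33, 54.67).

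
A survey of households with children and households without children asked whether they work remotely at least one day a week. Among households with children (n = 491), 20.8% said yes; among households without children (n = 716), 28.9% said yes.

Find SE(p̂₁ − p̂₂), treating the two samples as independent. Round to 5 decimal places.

0.02495

Each SE is √(p̂(1−p̂)/n): √(0.2080·0.7920/491) = 0.01832 and √(0.2890·0.7110/716) = 0.01694.
SE(p̂₁ − p̂₂) = √(SE₁² + SE₂²) = √(0.0003356224 + 0.0002869636) = 0.02495, since the two samples are independent.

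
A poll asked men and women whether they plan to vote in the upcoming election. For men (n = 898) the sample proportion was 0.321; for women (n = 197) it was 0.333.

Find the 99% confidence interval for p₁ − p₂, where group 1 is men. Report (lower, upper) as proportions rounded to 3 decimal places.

SE₁ = √(p̂₁(1−p̂₁)/n₁) = √(0.3210·0.6790/898) = 0.01558; SE₂ = √(0.3330·0.6670/197) = 0.03358.
Independent samples: SE of the difference = √(SE₁² + SE₂²) = √(0.0002427364 + 0.0011276164) = 0.03702.
z* for 99% confidence is 2.576, so the margin of error is 2.576 × 0.03702 = 0.09536.
Point estimate p̂₁ − p̂₂ = 0.3210 − 0.3330 = -0.0120.
-0.0120 ± 0.09536 → (-0.107, 0.083).

(-0.107, 0.083)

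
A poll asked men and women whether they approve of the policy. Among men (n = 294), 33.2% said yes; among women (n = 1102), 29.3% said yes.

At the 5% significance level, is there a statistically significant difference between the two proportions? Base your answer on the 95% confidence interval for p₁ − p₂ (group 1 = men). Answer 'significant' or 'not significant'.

The two standard errors are √(0.3320×0.6680/294) = 0.02747 and √(0.2930×0.7070/1102) = 0.01371.
Because the samples are independent, SE_diff = √(0.02747² + 0.01371²) = 0.03070.
Using z* = 1.960 for 95%, ME = 1.960 × 0.03070 = 0.06017.
p̂₁ − p̂₂ = 0.0390; interval 0.0390 ± 0.06017 gives (-0.02117, 0.09917).
The interval (-0.02117, 0.09917) contains 0, so the difference is not significant.

not significant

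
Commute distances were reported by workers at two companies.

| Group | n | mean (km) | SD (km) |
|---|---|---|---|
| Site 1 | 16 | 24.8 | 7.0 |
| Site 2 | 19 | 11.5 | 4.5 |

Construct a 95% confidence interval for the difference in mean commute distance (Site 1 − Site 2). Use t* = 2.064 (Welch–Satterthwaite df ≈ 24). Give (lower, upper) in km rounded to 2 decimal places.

(9.11, 17.49)

Per-group SEs: s₁/√n₁ = 7.0/√16 = 1.7500, s₂/√n₂ = 4.5/√19 = 1.0324.
Unpooled SE of the difference: √(3.0625 + 1.06584976) = 2.0318.
Margin of error = t* · SE = 2.064 × 2.0318 = 4.1936.
x̄₁ − x̄₂ = 24.8 − 11.5 = 13.3000.
CI: 13.3000 ± 4.1936 = (9.11, 17.49).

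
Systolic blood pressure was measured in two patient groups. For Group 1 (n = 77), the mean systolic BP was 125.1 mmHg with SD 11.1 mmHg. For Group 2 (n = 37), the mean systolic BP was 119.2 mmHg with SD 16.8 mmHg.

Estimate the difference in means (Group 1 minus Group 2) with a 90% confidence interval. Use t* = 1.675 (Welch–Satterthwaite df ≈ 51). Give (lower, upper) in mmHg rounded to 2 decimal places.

Standard errors of each mean: 11.1/√77 = 1.2650 and 16.8/√37 = 2.7619.
SE(x̄₁ − x̄₂) = √(1.2650² + 2.7619²) = 3.0378 for independent samples with unequal variances.
With t* = 1.675, the margin is 1.675 × 3.0378 = 5.0883.
x̄₁ − x̄₂ = 125.1 − 119.2 = 5.9000; the interval is 5.9000 ± 5.0883 = (0.81, 10.99).

(0.81, 10.99)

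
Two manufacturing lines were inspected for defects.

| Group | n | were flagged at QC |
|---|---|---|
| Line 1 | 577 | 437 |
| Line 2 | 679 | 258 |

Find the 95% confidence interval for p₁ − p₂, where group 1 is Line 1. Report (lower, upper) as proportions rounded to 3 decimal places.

Sample proportions: 437/577 = 0.7574, 258/679 = 0.3800.
Each SE is √(p̂(1−p̂)/n): √(0.7574·0.2426/577) = 0.01785 and √(0.3800·0.6200/679) = 0.01863.
SE(p̂₁ − p̂₂) = √(SE₁² + SE₂²) = √(0.0003186225 + 0.0003470769) = 0.02580, since the two samples are independent.
At 95% confidence z* = 1.960; margin = 1.960 × 0.02580 = 0.05057.
The difference is 0.7574 − 0.3800 = 0.3774, so the interval is 0.3774 ± 0.05057 = (0.327, 0.428).

(0.327, 0.428)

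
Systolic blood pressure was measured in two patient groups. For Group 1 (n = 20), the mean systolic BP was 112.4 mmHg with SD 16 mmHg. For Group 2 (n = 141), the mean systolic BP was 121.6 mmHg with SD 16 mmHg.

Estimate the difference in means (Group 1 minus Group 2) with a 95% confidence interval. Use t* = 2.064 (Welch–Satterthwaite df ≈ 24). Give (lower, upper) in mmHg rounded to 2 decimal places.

Per-group SEs: s₁/√n₁ = 16/√20 = 3.5777, s₂/√n₂ = 16/√141 = 1.3474.
Unpooled SE of the difference: √(12.79993729 + 1.81548676) = 3.8230.
Margin of error = t* · SE = 2.064 × 3.8230 = 7.8907.
x̄₁ − x̄₂ = 112.4 − 121.6 = -9.2000.
CI: -9.2000 ± 7.8907 = (-17.09, -1.31).

(-17.09, -1.31)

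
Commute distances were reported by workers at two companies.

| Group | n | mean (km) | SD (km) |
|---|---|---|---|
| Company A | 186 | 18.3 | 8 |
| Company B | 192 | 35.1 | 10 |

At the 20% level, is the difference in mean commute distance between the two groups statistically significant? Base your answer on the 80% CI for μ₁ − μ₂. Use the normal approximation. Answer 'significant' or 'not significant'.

significant

Standard errors of each mean: 8/√186 = 0.5866 and 10/√192 = 0.7217.
SE(x̄₁ − x̄₂) = √(0.5866² + 0.7217²) = 0.9300 for independent samples with unequal variances.
With z* = 1.282, the margin is 1.282 × 0.9300 = 1.1923.
x̄₁ − x̄₂ = 18.3 − 35.1 = -16.8000; the interval is -16.8000 ± 1.1923 = (-17.9923, -15.6077).
The interval (-17.9923, -15.6077) does not contain 0, so the difference is significant.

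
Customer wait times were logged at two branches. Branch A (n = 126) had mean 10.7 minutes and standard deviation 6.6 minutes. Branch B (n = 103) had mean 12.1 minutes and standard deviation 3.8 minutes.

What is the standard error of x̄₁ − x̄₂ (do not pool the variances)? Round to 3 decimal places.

Standard errors of each mean: 6.6/√126 = 0.5880 and 3.8/√103 = 0.3744.
SE(x̄₁ − x̄₂) = √(0.5880² + 0.3744²) = 0.6971 for independent samples with unequal variances.

0.697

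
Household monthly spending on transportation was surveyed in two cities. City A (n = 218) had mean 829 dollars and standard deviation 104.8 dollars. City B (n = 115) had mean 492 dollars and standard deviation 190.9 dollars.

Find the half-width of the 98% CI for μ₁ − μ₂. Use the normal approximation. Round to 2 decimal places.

Per-group SEs: s₁/√n₁ = 104.8/√218 = 7.0980, s₂/√n₂ = 190.9/√115 = 17.8015.
Unpooled SE of the difference: √(50.381604 + 316.89340225) = 19.1644.
Margin of error = z* · SE = 2.326 × 19.1644 = 44.5764.

44.58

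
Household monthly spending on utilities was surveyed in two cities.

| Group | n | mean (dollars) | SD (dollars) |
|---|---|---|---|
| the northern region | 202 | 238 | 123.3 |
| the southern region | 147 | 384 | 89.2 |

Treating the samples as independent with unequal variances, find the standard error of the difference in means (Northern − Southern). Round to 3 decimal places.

Standard errors of each mean: 123.3/√202 = 8.6754 and 89.2/√147 = 7.3571.
SE(x̄₁ − x̄₂) = √(8.6754² + 7.3571²) = 11.3749 for independent samples with unequal variances.

11.375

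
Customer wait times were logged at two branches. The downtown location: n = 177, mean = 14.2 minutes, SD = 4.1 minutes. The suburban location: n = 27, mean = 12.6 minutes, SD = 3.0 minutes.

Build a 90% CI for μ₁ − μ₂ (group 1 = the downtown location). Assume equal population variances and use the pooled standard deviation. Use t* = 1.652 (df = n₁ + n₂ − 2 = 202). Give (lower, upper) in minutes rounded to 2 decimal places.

(0.24, 2.96)

Pooled variance s_p² = [176·4.1² + 26·3.0²] / (177+27−2) = 15.8048, so s_p = 3.9755.
SE_diff = s_p·√(1/n₁ + 1/n₂) = 3.9755·√(1/177 + 1/27) = 0.8214.
t* = 1.652; margin = 1.652 × 0.8214 = 1.3570.
Difference = 14.2 − 12.6 = 1.6000.
1.6000 ± 1.3570 → (0.24, 2.96).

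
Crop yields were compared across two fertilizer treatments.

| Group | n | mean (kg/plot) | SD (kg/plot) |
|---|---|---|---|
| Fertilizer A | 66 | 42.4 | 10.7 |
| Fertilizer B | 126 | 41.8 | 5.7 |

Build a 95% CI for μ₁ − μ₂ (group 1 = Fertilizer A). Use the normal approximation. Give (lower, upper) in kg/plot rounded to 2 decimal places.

(-2.17, 3.37)

Standard errors of each mean: 10.7/√66 = 1.3171 and 5.7/√126 = 0.5078.
SE(x̄₁ − x̄₂) = √(1.3171² + 0.5078²) = 1.4116 for independent samples with unequal variances.
With z* = 1.960, the margin is 1.960 × 1.4116 = 2.7667.
x̄₁ − x̄₂ = 42.4 − 41.8 = 0.6000; the interval is 0.6000 ± 2.7667 = (-2.17, 3.37).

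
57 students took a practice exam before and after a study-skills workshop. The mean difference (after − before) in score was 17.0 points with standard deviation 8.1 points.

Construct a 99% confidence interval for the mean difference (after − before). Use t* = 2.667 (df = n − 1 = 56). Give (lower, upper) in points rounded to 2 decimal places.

(14.14, 19.86)

Paired design: SE = s_d/√n = 8.1/√57 = 1.0729.
t* = 2.667; margin of error = 2.667 × 1.0729 = 2.8614.
17.0 ± 2.8614 → (14.14, 19.86).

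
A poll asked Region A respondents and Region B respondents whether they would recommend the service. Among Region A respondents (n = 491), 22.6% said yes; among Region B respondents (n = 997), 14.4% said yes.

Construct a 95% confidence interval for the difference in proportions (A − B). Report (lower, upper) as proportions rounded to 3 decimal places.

(0.039, 0.125)

SE₁ = √(p̂₁(1−p̂₁)/n₁) = √(0.2260·0.7740/491) = 0.01887; SE₂ = √(0.1440·0.8560/997) = 0.01112.
Independent samples: SE of the difference = √(SE₁² + SE₂²) = √(0.0003560769 + 0.0001236544) = 0.02190.
z* for 95% confidence is 1.960, so the margin of error is 1.960 × 0.02190 = 0.04292.
Point estimate p̂₁ − p̂₂ = 0.2260 − 0.1440 = 0.0820.
0.0820 ± 0.04292 → (0.039, 0.125).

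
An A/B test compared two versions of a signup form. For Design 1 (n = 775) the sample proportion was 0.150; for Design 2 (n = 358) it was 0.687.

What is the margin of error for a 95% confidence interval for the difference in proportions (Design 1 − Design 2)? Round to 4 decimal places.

0.0542

SE₁ = √(p̂₁(1−p̂₁)/n₁) = √(0.1500·0.8500/775) = 0.01283; SE₂ = √(0.6870·0.3130/358) = 0.02451.
Independent samples: SE of the difference = √(SE₁² + SE₂²) = √(0.0001646089 + 0.0006007401) = 0.02766.
z* for 95% confidence is 1.960, so the margin of error is 1.960 × 0.02766 = 0.05421.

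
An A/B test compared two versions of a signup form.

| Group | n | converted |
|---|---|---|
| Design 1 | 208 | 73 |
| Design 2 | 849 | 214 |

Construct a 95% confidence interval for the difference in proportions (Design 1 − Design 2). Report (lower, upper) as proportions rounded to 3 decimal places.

(0.028, 0.170)

Sample proportions: 73/208 = 0.3510, 214/849 = 0.2521.
Each SE is √(p̂(1−p̂)/n): √(0.3510·0.6490/208) = 0.03309 and √(0.2521·0.7479/849) = 0.01490.
SE(p̂₁ − p̂₂) = √(SE₁² + SE₂²) = √(0.0010949481 + 0.00022201) = 0.03629, since the two samples are independent.
At 95% confidence z* = 1.960; margin = 1.960 × 0.03629 = 0.07113.
The difference is 0.3510 − 0.2521 = 0.0989, so the interval is 0.0989 ± 0.07113 = (0.028, 0.170).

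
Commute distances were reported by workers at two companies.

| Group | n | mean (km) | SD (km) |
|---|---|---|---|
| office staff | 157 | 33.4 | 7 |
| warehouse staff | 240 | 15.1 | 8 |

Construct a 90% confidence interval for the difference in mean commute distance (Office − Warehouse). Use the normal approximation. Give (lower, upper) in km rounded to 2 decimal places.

(17.05, 19.55)

Per-group SEs: s₁/√n₁ = 7/√157 = 0.5587, s₂/√n₂ = 8/√240 = 0.5164.
Unpooled SE of the difference: √(0.31214569 + 0.26666896) = 0.7608.
Margin of error = z* · SE = 1.645 × 0.7608 = 1.2515.
x̄₁ − x̄₂ = 33.4 − 15.1 = 18.3000.
CI: 18.3000 ± 1.2515 = (17.05, 19.55).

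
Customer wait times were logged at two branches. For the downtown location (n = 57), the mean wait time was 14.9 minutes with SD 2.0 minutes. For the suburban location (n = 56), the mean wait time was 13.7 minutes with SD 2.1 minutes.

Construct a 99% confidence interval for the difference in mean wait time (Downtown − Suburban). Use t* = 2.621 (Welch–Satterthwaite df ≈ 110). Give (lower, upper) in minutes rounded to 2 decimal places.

(0.19, 2.21)

SE₁ = s₁/√n₁ = 2.0/√57 = 0.2649; SE₂ = 2.1/√56 = 0.2806.
Independent samples, unequal variances: SE_diff = √(SE₁² + SE₂²) = √(0.07017201 + 0.07873636) = 0.3859.
t* = 2.621, so margin of error = 2.621 × 0.3859 = 1.0114.
Difference in means = 14.9 − 13.7 = 1.2000.
1.2000 ± 1.0114 → (0.19, 2.21).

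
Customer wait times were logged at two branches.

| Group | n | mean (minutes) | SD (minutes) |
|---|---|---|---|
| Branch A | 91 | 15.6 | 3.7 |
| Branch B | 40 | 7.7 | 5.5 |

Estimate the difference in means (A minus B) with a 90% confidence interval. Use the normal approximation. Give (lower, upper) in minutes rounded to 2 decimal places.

SE₁ = s₁/√n₁ = 3.7/√91 = 0.3879; SE₂ = 5.5/√40 = 0.8696.
Independent samples, unequal variances: SE_diff = √(SE₁² + SE₂²) = √(0.15046641 + 0.75620416) = 0.9522.
z* = 1.645, so margin of error = 1.645 × 0.9522 = 1.5664.
Difference in means = 15.6 − 7.7 = 7.9000.
7.9000 ± 1.5664 → (6.33, 9.47).

(6.33, 9.47)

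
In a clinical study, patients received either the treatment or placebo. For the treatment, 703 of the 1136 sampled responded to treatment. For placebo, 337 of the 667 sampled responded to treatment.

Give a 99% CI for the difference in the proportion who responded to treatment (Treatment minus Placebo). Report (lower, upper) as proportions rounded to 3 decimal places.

p̂₁ = 703/1136 = 0.6188 and p̂₂ = 337/667 = 0.5052.
SE₁ = √(p̂₁(1−p̂₁)/n₁) = √(0.6188·0.3812/1136) = 0.01441; SE₂ = √(0.5052·0.4948/667) = 0.01936.
Independent samples: SE of the difference = √(SE₁² + SE₂²) = √(0.0002076481 + 0.0003748096) = 0.02413.
z* for 99% confidence is 2.576, so the margin of error is 2.576 × 0.02413 = 0.06216.
Point estimate p̂₁ − p̂₂ = 0.6188 − 0.5052 = 0.1136.
0.1136 ± 0.06216 → (0.051, 0.176).

(0.051, 0.176)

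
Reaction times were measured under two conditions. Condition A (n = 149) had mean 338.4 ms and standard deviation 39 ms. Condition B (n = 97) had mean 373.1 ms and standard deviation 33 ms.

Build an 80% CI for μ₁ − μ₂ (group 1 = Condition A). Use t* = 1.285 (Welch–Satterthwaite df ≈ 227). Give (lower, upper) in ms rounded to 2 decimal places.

(-40.65, -28.75)

Standard errors of each mean: 39/√149 = 3.1950 and 33/√97 = 3.3506.
SE(x̄₁ − x̄₂) = √(3.1950² + 3.3506²) = 4.6297 for independent samples with unequal variances.
With t* = 1.285, the margin is 1.285 × 4.6297 = 5.9492.
x̄₁ − x̄₂ = 338.4 − 373.1 = -34.7000; the interval is -34.7000 ± 5.9492 = (-40.65, -28.75).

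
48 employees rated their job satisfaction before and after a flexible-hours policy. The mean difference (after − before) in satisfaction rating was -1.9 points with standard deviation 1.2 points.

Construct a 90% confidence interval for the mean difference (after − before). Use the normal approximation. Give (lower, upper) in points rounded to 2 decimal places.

This is a matched-pairs design, so SE = s_d/√n = 1.2/√48 = 0.1732.
Margin = 1.645 × 0.1732 = 0.2849; the interval is -1.9 ± 0.2849 = (-2.18, -1.62).

(-2.18, -1.62)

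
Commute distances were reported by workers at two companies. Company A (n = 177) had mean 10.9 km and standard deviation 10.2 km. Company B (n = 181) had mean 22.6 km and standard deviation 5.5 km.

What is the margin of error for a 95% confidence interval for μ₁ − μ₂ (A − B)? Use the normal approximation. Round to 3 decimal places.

Per-group SEs: s₁/√n₁ = 10.2/√177 = 0.7667, s₂/√n₂ = 5.5/√181 = 0.4088.
Unpooled SE of the difference: √(0.58782889 + 0.16711744) = 0.8689.
Margin of error = z* · SE = 1.960 × 0.8689 = 1.7030.

1.703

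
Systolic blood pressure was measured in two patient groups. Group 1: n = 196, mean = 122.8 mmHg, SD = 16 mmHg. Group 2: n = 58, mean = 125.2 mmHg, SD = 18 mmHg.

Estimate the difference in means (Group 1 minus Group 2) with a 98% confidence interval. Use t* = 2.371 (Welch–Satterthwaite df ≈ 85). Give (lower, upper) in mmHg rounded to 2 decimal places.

Standard errors of each mean: 16/√196 = 1.1429 and 18/√58 = 2.3635.
SE(x̄₁ − x̄₂) = √(1.1429² + 2.3635²) = 2.6253 for independent samples with unequal variances.
With t* = 2.371, the margin is 2.371 × 2.6253 = 6.2246.
x̄₁ − x̄₂ = 122.8 − 125.2 = -2.4000; the interval is -2.4000 ± 6.2246 = (-8.62, 3.82).

(-8.62, 3.82)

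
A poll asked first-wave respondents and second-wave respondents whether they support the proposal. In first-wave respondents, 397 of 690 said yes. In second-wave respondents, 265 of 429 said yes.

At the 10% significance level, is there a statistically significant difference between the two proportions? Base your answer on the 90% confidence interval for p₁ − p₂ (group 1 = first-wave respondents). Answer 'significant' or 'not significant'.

not significant

First, p̂₁ = 397/690 = 0.5754; p̂₂ = 265/429 = 0.6177.
The two standard errors are √(0.5754×0.4246/690) = 0.01882 and √(0.6177×0.3823/429) = 0.02346.
Because the samples are independent, SE_diff = √(0.01882² + 0.02346²) = 0.03008.
Using z* = 1.645 for 90%, ME = 1.645 × 0.03008 = 0.04948.
p̂₁ − p̂₂ = -0.0423; interval -0.0423 ± 0.04948 gives (-0.09178, 0.00718).
The interval (-0.09178, 0.00718) contains 0, so the difference is not significant.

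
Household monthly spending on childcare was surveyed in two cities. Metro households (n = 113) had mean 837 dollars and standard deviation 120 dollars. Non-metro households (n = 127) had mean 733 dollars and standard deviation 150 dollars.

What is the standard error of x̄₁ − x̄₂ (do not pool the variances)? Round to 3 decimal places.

Per-group SEs: s₁/√n₁ = 120/√113 = 11.2887, s₂/√n₂ = 150/√127 = 13.3103.
Unpooled SE of the difference: √(127.43474769 + 177.16408609) = 17.4528.

17.453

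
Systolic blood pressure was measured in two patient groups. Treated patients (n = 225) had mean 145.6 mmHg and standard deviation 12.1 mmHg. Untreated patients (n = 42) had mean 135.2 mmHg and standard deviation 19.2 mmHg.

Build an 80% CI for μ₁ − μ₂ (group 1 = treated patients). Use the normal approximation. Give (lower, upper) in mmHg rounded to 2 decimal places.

(6.46, 14.34)

SE₁ = s₁/√n₁ = 12.1/√225 = 0.8067; SE₂ = 19.2/√42 = 2.9626.
Independent samples, unequal variances: SE_diff = √(SE₁² + SE₂²) = √(0.65076489 + 8.77699876) = 3.0705.
z* = 1.282, so margin of error = 1.282 × 3.0705 = 3.9364.
Difference in means = 145.6 − 135.2 = 10.4000.
10.4000 ± 3.9364 → (6.46, 14.34).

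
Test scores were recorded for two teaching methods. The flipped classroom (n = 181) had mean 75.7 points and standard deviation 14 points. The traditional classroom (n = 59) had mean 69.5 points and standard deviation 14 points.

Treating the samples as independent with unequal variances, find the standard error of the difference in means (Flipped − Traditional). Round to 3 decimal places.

Standard errors of each mean: 14/√181 = 1.0406 and 14/√59 = 1.8226.
SE(x̄₁ − x̄₂) = √(1.0406² + 1.8226²) = 2.0987 for independent samples with unequal variances.

2.099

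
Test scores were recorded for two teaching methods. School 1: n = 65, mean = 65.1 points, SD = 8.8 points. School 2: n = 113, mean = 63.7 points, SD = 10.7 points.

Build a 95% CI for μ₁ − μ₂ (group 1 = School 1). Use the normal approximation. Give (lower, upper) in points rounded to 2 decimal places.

SE₁ = s₁/√n₁ = 8.8/√65 = 1.0915; SE₂ = 10.7/√113 = 1.0066.
Independent samples, unequal variances: SE_diff = √(SE₁² + SE₂²) = √(1.19137225 + 1.01324356) = 1.4848.
z* = 1.960, so margin of error = 1.960 × 1.4848 = 2.9102.
Difference in means = 65.1 − 63.7 = 1.4000.
1.4000 ± 2.9102 → (-1.51, 4.31).

(-1.51, 4.31)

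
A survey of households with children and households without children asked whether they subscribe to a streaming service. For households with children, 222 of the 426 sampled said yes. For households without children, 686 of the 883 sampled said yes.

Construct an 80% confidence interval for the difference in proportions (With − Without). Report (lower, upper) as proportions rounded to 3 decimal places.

(-0.292, -0.220)

Sample proportions: 222/426 = 0.5211, 686/883 = 0.7769.
Each SE is √(p̂(1−p̂)/n): √(0.5211·0.4789/426) = 0.02420 and √(0.7769·0.2231/883) = 0.01401.
SE(p̂₁ − p̂₂) = √(SE₁² + SE₂²) = √(0.00058564 + 0.0001962801) = 0.02796, since the two samples are independent.
At 80% confidence z* = 1.282; margin = 1.282 × 0.02796 = 0.03584.
The difference is 0.5211 − 0.7769 = -0.2558, so the interval is -0.2558 ± 0.03584 = (-0.292, -0.220).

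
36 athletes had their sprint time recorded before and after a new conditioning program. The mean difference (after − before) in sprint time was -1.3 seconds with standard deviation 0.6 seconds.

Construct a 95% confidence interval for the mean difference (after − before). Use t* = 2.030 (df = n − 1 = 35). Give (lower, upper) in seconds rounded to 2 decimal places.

This is a matched-pairs design, so SE = s_d/√n = 0.6/√36 = 0.1000.
Margin = 2.030 × 0.1000 = 0.2030; the interval is -1.3 ± 0.2030 = (-1.50, -1.10).

(-1.50, -1.10)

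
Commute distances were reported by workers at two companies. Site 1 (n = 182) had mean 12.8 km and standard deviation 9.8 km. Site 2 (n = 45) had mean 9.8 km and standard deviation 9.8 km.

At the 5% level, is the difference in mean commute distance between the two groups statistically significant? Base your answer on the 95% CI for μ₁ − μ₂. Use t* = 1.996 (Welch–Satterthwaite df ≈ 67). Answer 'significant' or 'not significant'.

not significant

SE₁ = s₁/√n₁ = 9.8/√182 = 0.7264; SE₂ = 9.8/√45 = 1.4609.
Independent samples, unequal variances: SE_diff = √(SE₁² + SE₂²) = √(0.52765696 + 2.13422881) = 1.6315.
t* = 1.996, so margin of error = 1.996 × 1.6315 = 3.2565.
Difference in means = 12.8 − 9.8 = 3.0000.
3.0000 ± 3.2565 → (-0.2565, 6.2565).
The interval (-0.2565, 6.2565) contains 0, so the difference is not significant.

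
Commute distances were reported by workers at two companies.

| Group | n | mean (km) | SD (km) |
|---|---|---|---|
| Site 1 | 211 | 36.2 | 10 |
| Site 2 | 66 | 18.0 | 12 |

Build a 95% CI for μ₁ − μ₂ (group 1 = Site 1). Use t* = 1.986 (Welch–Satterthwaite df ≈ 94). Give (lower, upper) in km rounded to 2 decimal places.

(14.96, 21.44)

Per-group SEs: s₁/√n₁ = 10/√211 = 0.6884, s₂/√n₂ = 12/√66 = 1.4771.
Unpooled SE of the difference: √(0.47389456 + 2.18182441) = 1.6296.
Margin of error = t* · SE = 1.986 × 1.6296 = 3.2364.
x̄₁ − x̄₂ = 36.2 − 18.0 = 18.2000.
CI: 18.2000 ± 3.2364 = (14.96, 21.44).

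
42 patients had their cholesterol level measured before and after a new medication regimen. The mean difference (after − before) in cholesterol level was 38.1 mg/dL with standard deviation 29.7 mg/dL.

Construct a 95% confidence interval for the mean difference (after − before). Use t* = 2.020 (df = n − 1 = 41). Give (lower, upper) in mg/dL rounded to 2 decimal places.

(28.84, 47.36)

This is a matched-pairs design, so SE = s_d/√n = 29.7/√42 = 4.5828.
Margin = 2.020 × 4.5828 = 9.2573; the interval is 38.1 ± 9.2573 = (28.84, 47.36).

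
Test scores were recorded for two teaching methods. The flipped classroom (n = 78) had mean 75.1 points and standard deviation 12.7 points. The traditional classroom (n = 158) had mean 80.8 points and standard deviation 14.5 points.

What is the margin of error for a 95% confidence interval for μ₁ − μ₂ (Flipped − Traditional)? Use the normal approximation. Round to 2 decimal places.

Standard errors of each mean: 12.7/√78 = 1.4380 and 14.5/√158 = 1.1536.
SE(x̄₁ − x̄₂) = √(1.4380² + 1.1536²) = 1.8435 for independent samples with unequal variances.
With z* = 1.960, the margin is 1.960 × 1.8435 = 3.6133.

3.61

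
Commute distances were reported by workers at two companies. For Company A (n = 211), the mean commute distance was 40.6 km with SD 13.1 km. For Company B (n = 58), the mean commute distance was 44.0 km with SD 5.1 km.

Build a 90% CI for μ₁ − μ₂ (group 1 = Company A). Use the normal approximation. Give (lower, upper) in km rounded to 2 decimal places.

(-5.25, -1.55)

Standard errors of each mean: 13.1/√211 = 0.9018 and 5.1/√58 = 0.6697.
SE(x̄₁ − x̄₂) = √(0.9018² + 0.6697²) = 1.1233 for independent samples with unequal variances.
With z* = 1.645, the margin is 1.645 × 1.1233 = 1.8478.
x̄₁ − x̄₂ = 40.6 − 44.0 = -3.4000; the interval is -3.4000 ± 1.8478 = (-5.25, -1.55).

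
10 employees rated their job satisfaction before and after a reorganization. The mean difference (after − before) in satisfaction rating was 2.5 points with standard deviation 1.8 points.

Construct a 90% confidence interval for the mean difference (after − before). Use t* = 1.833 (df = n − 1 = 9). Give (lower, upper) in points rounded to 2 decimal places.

(1.46, 3.54)

This is a matched-pairs design, so SE = s_d/√n = 1.8/√10 = 0.5692.
Margin = 1.833 × 0.5692 = 1.0433; the interval is 2.5 ± 1.0433 = (1.46, 3.54).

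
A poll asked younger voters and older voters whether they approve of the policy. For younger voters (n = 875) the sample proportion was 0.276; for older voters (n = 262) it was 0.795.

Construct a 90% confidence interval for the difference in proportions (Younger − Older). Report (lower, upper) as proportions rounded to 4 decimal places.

(-0.5670, -0.4710)

The two standard errors are √(0.2760×0.7240/875) = 0.01511 and √(0.7950×0.2050/262) = 0.02494.
Because the samples are independent, SE_diff = √(0.01511² + 0.02494²) = 0.02916.
Using z* = 1.645 for 90%, ME = 1.645 × 0.02916 = 0.04797.
p̂₁ − p̂₂ = -0.5190; interval -0.5190 ± 0.04797 gives (-0.5670, -0.4710).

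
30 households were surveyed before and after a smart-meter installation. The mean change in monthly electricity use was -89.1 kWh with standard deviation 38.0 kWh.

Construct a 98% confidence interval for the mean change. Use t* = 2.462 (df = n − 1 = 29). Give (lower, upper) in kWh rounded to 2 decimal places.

This is a matched-pairs design, so SE = s_d/√n = 38.0/√30 = 6.9378.
Margin = 2.462 × 6.9378 = 17.0809; the interval is -89.1 ± 17.0809 = (-106.18, -72.02).

(-106.18, -72.02)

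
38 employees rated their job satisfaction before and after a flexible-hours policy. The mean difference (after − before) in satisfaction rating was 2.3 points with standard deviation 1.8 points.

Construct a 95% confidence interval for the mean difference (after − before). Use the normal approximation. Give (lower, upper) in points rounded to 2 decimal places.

This is a matched-pairs design, so SE = s_d/√n = 1.8/√38 = 0.2920.
Margin = 1.960 × 0.2920 = 0.5723; the interval is 2.3 ± 0.5723 = (1.73, 2.87).

(1.73, 2.87)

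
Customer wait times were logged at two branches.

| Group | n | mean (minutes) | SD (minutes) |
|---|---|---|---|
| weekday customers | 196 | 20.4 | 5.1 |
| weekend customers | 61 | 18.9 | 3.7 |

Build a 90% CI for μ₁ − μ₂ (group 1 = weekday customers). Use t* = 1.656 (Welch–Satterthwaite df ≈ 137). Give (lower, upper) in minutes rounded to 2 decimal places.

(0.51, 2.49)

Per-group SEs: s₁/√n₁ = 5.1/√196 = 0.3643, s₂/√n₂ = 3.7/√61 = 0.4737.
Unpooled SE of the difference: √(0.13271449 + 0.22439169) = 0.5976.
Margin of error = t* · SE = 1.656 × 0.5976 = 0.9896.
x̄₁ − x̄₂ = 20.4 − 18.9 = 1.5000.
CI: 1.5000 ± 0.9896 = (0.51, 2.49).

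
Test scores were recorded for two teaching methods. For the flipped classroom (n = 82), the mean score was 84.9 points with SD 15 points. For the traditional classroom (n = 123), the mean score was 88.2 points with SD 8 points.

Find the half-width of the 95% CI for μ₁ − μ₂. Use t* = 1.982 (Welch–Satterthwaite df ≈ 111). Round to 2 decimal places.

3.58

Standard errors of each mean: 15/√82 = 1.6565 and 8/√123 = 0.7213.
SE(x̄₁ − x̄₂) = √(1.6565² + 0.7213²) = 1.8067 for independent samples with unequal variances.
With t* = 1.982, the margin is 1.982 × 1.8067 = 3.5809.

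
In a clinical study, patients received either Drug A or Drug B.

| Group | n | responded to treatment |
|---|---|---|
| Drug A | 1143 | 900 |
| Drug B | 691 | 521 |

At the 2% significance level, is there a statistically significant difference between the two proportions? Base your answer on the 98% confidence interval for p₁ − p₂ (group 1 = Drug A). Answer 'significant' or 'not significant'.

not significant

First, p̂₁ = 900/1143 = 0.7874; p̂₂ = 521/691 = 0.7540.
The two standard errors are √(0.7874×0.2126/1143) = 0.01210 and √(0.7540×0.2460/691) = 0.01638.
Because the samples are independent, SE_diff = √(0.01210² + 0.01638²) = 0.02036.
Using z* = 2.326 for 98%, ME = 2.326 × 0.02036 = 0.04736.
p̂₁ − p̂₂ = 0.0334; interval 0.0334 ± 0.04736 gives (-0.01396, 0.08076).
The interval (-0.01396, 0.08076) contains 0, so the difference is not significant.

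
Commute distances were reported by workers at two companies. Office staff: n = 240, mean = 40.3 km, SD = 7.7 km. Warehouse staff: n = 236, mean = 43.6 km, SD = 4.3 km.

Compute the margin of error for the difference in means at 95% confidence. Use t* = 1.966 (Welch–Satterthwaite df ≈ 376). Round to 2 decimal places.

1.12

SE₁ = s₁/√n₁ = 7.7/√240 = 0.4970; SE₂ = 4.3/√236 = 0.2799.
Independent samples, unequal variances: SE_diff = √(SE₁² + SE₂²) = √(0.247009 + 0.07834401) = 0.5704.
t* = 1.966, so margin of error = 1.966 × 0.5704 = 1.1214.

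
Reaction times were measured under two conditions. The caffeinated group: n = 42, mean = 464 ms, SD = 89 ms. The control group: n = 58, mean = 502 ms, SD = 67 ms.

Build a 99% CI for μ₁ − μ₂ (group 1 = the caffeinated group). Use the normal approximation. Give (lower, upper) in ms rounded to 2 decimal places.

(-80.01, 4.01)

Per-group SEs: s₁/√n₁ = 89/√42 = 13.7330, s₂/√n₂ = 67/√58 = 8.7975.
Unpooled SE of the difference: √(188.595289 + 77.39600625) = 16.3092.
Margin of error = z* · SE = 2.576 × 16.3092 = 42.0125.
x̄₁ − x̄₂ = 464 − 502 = -38.0000.
CI: -38.0000 ± 42.0125 = (-80.01, 4.01).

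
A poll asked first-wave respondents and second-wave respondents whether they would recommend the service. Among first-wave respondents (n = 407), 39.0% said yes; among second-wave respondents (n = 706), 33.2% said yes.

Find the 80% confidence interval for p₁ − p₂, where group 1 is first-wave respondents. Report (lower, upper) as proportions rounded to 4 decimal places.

The two standard errors are √(0.3900×0.6100/407) = 0.02418 and √(0.3320×0.6680/706) = 0.01772.
Because the samples are independent, SE_diff = √(0.02418² + 0.01772²) = 0.02998.
Using z* = 1.282 for 80%, ME = 1.282 × 0.02998 = 0.03843.
p̂₁ − p̂₂ = 0.0580; interval 0.0580 ± 0.03843 gives (0.0196, 0.0964).

(0.0196, 0.0964)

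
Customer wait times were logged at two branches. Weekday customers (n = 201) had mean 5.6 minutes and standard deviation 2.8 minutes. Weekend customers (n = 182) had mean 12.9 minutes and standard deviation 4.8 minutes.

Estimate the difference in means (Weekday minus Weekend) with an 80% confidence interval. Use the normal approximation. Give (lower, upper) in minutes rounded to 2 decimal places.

Standard errors of each mean: 2.8/√201 = 0.1975 and 4.8/√182 = 0.3558.
SE(x̄₁ − x̄₂) = √(0.1975² + 0.3558²) = 0.4069 for independent samples with unequal variances.
With z* = 1.282, the margin is 1.282 × 0.4069 = 0.5216.
x̄₁ − x̄₂ = 5.6 − 12.9 = -7.3000; the interval is -7.3000 ± 0.5216 = (-7.82, -6.78).

(-7.82, -6.78)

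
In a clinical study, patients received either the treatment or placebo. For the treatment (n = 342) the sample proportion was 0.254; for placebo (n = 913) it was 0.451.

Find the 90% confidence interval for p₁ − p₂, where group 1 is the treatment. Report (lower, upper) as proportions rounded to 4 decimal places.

The two standard errors are √(0.2540×0.7460/342) = 0.02354 and √(0.4510×0.5490/913) = 0.01647.
Because the samples are independent, SE_diff = √(0.02354² + 0.01647²) = 0.02873.
Using z* = 1.645 for 90%, ME = 1.645 × 0.02873 = 0.04726.
p̂₁ − p̂₂ = -0.1970; interval -0.1970 ± 0.04726 gives (-0.2443, -0.1497).

(-0.2443, -0.1497)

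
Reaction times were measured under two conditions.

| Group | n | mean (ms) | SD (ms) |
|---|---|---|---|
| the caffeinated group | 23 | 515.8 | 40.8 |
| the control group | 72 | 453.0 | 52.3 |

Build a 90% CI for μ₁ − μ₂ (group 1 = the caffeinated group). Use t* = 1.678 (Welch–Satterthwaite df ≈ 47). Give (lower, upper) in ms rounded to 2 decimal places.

(45.17, 80.43)

SE₁ = s₁/√n₁ = 40.8/√23 = 8.5074; SE₂ = 52.3/√72 = 6.1636.
Independent samples, unequal variances: SE_diff = √(SE₁² + SE₂²) = √(72.37585476 + 37.98996496) = 10.5055.
t* = 1.678, so margin of error = 1.678 × 10.5055 = 17.6282.
Difference in means = 515.8 − 453.0 = 62.8000.
62.8000 ± 17.6282 → (45.17, 80.43).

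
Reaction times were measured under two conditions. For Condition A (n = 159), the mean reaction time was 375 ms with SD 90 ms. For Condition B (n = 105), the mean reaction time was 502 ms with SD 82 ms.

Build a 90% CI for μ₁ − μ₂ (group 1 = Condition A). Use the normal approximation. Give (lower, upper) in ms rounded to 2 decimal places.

(-144.64, -109.36)

Per-group SEs: s₁/√n₁ = 90/√159 = 7.1375, s₂/√n₂ = 82/√105 = 8.0024.
Unpooled SE of the difference: √(50.94390625 + 64.03840576) = 10.7230.
Margin of error = z* · SE = 1.645 × 10.7230 = 17.6393.
x̄₁ − x̄₂ = 375 − 502 = -127.0000.
CI: -127.0000 ± 17.6393 = (-144.64, -109.36).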